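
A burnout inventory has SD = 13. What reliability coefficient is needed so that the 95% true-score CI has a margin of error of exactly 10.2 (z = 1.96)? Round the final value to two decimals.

0.84

Required SEM = 10.2 / 1.96 ≈ 5.204
r = 1 − (SEM / SD)² = 1 − (5.204 / 13)² ≈ 1 − 0.160 ≈ 0.840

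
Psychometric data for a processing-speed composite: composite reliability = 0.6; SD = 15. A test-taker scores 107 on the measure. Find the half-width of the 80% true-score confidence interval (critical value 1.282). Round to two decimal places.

12.16

SEM = 15.00000·√(1 − 0.60000) ≈ 9.48683
Half-width = 1.282·9.48683 ≈ 12.16212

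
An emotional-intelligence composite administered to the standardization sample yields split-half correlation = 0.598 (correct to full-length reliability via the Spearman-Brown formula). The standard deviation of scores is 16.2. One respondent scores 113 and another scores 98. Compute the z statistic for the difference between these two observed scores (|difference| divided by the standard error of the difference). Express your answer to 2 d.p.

r_full = 2·0.598 / (1 + 0.598) ≈ 0.748
The standard error of measurement is 16.200·√(1 − 0.748) ≈ 16.200·0.502 ≈ 8.125.
Standard error of the difference = 8.125·√2 ≈ 11.491
z = |113 − 98| / 11.491 = 15 / 11.491 ≈ 1.305

1.31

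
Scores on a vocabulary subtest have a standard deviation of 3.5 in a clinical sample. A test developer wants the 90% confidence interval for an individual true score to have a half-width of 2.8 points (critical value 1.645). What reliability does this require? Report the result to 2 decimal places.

0.76

SEM needed = half-width / z = 2.8/1.645 ≈ 1.7021
r = 1 − (1.7021/3.5)² ≈ 1 − 0.2365 ≈ 0.7635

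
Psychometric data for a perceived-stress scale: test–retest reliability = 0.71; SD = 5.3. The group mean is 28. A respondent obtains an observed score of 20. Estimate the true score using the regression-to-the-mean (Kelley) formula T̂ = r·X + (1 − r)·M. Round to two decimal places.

Estimated true score = 0.7100*20 + (1 − 0.7100)*28 ≈ 22.3200

22.32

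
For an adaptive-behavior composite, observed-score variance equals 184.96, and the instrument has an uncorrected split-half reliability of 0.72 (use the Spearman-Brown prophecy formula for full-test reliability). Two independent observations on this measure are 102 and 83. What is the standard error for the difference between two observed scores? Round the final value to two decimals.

7.76

SD = √184.96 = 13.60000
Full-length reliability (Spearman-Brown) = 2(0.72)/(1+0.72) ≈ 0.83721
The standard error of measurement is 13.60000·√(1 − 0.83721) ≈ 13.60000·0.40347 ≈ 5.48724.
SE_diff = SEM · √2 ≈ 5.48724 · 1.41421 ≈ 7.76012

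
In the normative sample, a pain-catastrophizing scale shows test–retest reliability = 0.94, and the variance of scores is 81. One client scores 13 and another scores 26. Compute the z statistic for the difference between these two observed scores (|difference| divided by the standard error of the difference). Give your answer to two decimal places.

4.17

SD = √81 ≈ 9.000
SEM = 9.000 × √(1 − 0.940) = 9.000 × √0.060 ≈ 9.000 × 0.245 ≈ 2.205
SE_diff = SEM × √2 ≈ 2.205 × 1.414 ≈ 3.118
z = |13 − 26| / 3.118 = 13 / 3.118 ≈ 4.170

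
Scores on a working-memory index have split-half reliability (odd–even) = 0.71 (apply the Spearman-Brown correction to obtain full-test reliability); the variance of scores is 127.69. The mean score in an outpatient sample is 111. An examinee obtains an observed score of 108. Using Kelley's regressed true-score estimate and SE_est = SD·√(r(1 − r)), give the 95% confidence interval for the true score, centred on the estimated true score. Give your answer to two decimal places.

SD = √127.69 ≈ 11.300
Spearman-Brown: r = 2(0.71) / (1 + 0.71) = 1.420 / 1.710 ≈ 0.830
Estimated true score = 0.830*108 + (1 − 0.830)*111 ≈ 108.509
SE_est = 11.300·√[r(1 − r)] ≈ 4.241
CI = 108.509 ± 1.96 * 4.241 → [100.197, 116.820]

[100.20, 116.82]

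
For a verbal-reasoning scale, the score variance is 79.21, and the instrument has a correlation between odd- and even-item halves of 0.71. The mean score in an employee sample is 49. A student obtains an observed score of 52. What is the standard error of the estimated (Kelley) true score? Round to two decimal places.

σ = 79.21^(1/2) = 8.9000
Spearman-Brown: r = 2(0.71) / (1 + 0.71) = 1.4200 / 1.7100 ≈ 0.8304
SE_est = SD * √(r(1 − r)) = 8.9000 * √0.1408 ≈ 8.9000 * 0.3753 ≈ 3.3399

3.34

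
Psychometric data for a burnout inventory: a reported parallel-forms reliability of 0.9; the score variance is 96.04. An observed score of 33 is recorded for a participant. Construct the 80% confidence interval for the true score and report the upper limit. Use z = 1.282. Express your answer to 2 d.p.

36.97

σ = 96.04^(1/2) = 9.8000
SEM = 9.8000 * √(1 − 0.9000) = 9.8000 * √0.1000 ≈ 9.8000 * 0.3162 ≈ 3.0990
1.282 * SEM ≈ 3.9730
Upper limit = 33 + 3.9730 ≈ 36.9730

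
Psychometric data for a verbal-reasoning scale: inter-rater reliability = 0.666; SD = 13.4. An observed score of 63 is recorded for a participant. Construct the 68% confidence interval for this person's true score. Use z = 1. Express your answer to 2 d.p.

[55.26, 70.74]

The standard error of measurement is 13.40000×√(1 − 0.66600) ≈ 13.40000×0.57793 ≈ 7.74423.
1 × SEM ≈ 7.74423
CI = 63 ± 7.74423 → [55.25577, 70.74423]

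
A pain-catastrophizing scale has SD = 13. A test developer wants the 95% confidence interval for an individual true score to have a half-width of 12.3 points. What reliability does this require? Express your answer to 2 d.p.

SEM needed = half-width / z = 12.3/1.96 ≃ 6.276
r = 1 − (6.276/13)² ≃ 1 − 0.233 ≃ 0.767

0.77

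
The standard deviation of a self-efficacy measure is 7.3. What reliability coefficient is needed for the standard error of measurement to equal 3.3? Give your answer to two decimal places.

0.80

r = 1 − (SEM / SD)² = 1 − (3.30000 / 7.3)² ≈ 1 − 0.20435 ≈ 0.79565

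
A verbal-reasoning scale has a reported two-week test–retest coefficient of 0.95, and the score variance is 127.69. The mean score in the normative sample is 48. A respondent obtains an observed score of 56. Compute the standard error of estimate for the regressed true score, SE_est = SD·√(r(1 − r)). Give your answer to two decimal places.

σ = 127.69^(1/2) = 11.3000
SE_est = 11.3000·√[r(1 − r)] ≈ 2.4628

2.46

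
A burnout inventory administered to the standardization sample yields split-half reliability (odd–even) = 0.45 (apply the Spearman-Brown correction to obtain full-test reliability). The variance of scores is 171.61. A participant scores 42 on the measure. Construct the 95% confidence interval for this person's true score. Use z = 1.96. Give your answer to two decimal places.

SD = √171.61 ≃ 13.10000
Full-length reliability (Spearman-Brown) = 2(0.45)/(1+0.45) ≃ 0.62069
SEM = 13.10000 * √(1 − 0.62069) = 13.10000 * √0.37931 ≃ 13.10000 * 0.61588 ≃ 8.06805
Half-width = 1.96*8.06805 ≃ 15.81338
CI = 42 ± 15.81338 → [26.18662, 57.81338]

[26.19, 57.81]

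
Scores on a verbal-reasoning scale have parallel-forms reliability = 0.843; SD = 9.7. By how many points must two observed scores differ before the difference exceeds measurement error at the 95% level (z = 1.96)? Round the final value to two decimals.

SEM = 9.700·√(1 − 0.843) ≈ 3.843
SE_diff = √2 · SEM ≈ 5.435
Smallest detectable difference = 1.96·5.435 ≈ 10.654

10.65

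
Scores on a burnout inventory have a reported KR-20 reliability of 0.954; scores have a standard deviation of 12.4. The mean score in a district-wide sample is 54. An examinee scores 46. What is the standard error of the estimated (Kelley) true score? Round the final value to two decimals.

2.60

SE_est = 12.400·√[r(1 − r)] ≃ 2.598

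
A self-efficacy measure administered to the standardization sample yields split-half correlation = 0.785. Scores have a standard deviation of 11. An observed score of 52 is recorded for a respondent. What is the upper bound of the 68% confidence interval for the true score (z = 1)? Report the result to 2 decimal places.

Full-length reliability (Spearman-Brown) = 2(0.785)/(1+0.785) ≈ 0.8796
The standard error of measurement is 11.0000·√(1 − 0.8796) ≈ 11.0000·0.3471 ≈ 3.8176.
Margin = 1 · 3.8176 ≈ 3.8176
Upper limit = 52 + 3.8176 ≈ 55.8176

55.82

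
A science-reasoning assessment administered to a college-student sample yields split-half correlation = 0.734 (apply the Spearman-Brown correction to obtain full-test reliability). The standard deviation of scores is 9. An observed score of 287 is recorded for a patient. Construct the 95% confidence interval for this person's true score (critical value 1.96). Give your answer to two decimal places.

Full-length reliability (Spearman-Brown) = 2(0.734)/(1+0.734) ≈ 0.8466
The standard error of measurement is 9.0000×√(1 − 0.8466) ≈ 9.0000×0.3917 ≈ 3.5250.
Half-width = 1.96×3.5250 ≈ 6.9090
95% CI: 287 ± 6.9090 = [280.0910, 293.9090]

[280.09, 293.91]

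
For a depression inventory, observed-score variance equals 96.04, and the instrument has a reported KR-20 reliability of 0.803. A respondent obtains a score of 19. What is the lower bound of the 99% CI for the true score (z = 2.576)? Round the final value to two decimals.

SD = √96.04 = 9.8000
SEM = 9.8000 · √(1 − 0.8030) = 9.8000 · √0.1970 ≈ 9.8000 · 0.4438 ≈ 4.3497
2.576 · SEM ≈ 11.2048
Lower limit = 19 − 11.2048 ≈ 7.7952

7.80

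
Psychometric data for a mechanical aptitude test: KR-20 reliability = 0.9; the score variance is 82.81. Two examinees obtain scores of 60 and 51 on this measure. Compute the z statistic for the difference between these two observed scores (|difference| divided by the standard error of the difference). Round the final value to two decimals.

SD = √82.81 ≈ 9.100
The standard error of measurement is 9.100*√(1 − 0.900) ≈ 9.100*0.316 ≈ 2.878.
SE_diff = √2 * SEM ≈ 4.070
z = 9 / 4.070 ≈ 2.211

2.21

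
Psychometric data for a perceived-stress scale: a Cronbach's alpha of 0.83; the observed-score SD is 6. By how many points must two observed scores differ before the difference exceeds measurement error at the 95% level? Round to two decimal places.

SEM = 6.000 * √(1 − 0.830) = 6.000 * √0.170 ≈ 6.000 * 0.412 ≈ 2.474
Standard error of the difference = 2.474·√2 ≈ 3.499
Minimum reliable difference = 1.96 * SE_diff ≈ 1.96 * 3.499 ≈ 6.857

6.86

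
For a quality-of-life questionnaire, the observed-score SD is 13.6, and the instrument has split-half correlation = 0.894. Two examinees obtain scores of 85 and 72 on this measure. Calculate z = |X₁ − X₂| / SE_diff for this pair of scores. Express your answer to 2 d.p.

Spearman-Brown: r = 2(0.894) / (1 + 0.894) = 1.7880 / 1.8940 ≃ 0.9440
SEM = 13.6000 * √(1 − 0.9440) = 13.6000 * √0.0560 ≃ 13.6000 * 0.2366 ≃ 3.2174
SE_diff = SEM * √2 ≃ 3.2174 * 1.4142 ≃ 4.5501
z = 13 / 4.5501 ≃ 2.8571

2.86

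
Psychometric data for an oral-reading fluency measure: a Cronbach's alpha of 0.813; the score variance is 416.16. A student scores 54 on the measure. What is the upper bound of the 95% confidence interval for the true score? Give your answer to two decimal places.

σ = 416.16^(1/2) = 20.400
SEM = 20.400 × √(1 − 0.813) = 20.400 × √0.187 ≈ 20.400 × 0.432 ≈ 8.822
Margin = 1.96 × 8.822 ≈ 17.290
Upper limit = 54 + 17.290 ≈ 71.290

71.29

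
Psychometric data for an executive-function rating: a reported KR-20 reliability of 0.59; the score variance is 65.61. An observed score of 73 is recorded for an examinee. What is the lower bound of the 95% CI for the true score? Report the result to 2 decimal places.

62.83

SD = √65.61 ≈ 8.10000
SEM = 8.10000 · √(1 − 0.59000) = 8.10000 · √0.41000 ≈ 8.10000 · 0.64031 ≈ 5.18653
1.96 · SEM ≈ 10.16560
Lower bound: 73 − 10.16560 = 62.83440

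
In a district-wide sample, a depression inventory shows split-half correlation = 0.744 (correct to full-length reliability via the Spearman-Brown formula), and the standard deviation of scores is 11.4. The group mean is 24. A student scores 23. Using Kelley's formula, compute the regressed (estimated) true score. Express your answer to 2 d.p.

Full-length reliability (Spearman-Brown) = 2(0.744)/(1+0.744) ≃ 0.853
T̂ = 0.853(23) + 0.147(24) ≃ 23.147

23.15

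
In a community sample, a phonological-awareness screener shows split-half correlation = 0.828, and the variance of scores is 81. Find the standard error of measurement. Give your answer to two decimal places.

SD = √81 = 9.0000
r_full = 2·0.828 / (1 + 0.828) ≈ 0.9059
SEM = 9.0000 × √(1 − 0.9059) = 9.0000 × √0.0941 ≈ 9.0000 × 0.3067 ≈ 2.7607

2.76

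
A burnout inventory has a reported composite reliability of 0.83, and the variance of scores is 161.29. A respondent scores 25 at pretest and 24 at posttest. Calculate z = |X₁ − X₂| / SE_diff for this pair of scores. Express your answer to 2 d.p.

SD = √161.29 ≃ 12.70000
SEM = 12.70000*√(1 − 0.83000) ≃ 5.23634
SE_diff = √2 * SEM ≃ 7.40531
z = |25 − 24| / 7.40531 = 1 / 7.40531 ≃ 0.13504

0.14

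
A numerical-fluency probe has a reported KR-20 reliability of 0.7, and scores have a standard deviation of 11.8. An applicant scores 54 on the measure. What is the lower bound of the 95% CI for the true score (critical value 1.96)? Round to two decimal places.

41.33

SEM = 11.8000·√(1 − 0.7000) ≃ 6.4631
Margin = 1.96 · 6.4631 ≃ 12.6677
Lower limit = 54 − 12.6677 ≃ 41.3323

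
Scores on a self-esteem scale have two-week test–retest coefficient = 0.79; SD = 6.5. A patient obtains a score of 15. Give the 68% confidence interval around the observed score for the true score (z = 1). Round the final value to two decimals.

[12.02, 17.98]

SEM = 6.500·√(1 − 0.790) ≃ 2.979
Margin = 1 · 2.979 ≃ 2.979
Interval: (12.021, 17.979)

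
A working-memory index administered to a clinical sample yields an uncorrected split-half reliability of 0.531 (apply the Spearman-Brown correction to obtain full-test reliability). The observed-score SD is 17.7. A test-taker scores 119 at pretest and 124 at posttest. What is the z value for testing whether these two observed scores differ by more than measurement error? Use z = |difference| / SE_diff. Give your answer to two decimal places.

0.36

r_full = 2·0.531 / (1 + 0.531) ≈ 0.69366
SEM = 17.70000 · √(1 − 0.69366) = 17.70000 · √0.30634 ≈ 17.70000 · 0.55348 ≈ 9.79653
SE_diff = SEM · √2 ≈ 9.79653 · 1.41421 ≈ 13.85438
z = 5 / 13.85438 ≈ 0.36090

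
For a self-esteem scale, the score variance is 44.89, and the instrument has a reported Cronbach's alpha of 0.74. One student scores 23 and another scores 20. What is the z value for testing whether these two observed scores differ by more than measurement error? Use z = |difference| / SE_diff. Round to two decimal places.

0.62

SD = √44.89 ≈ 6.700
SEM = 6.700 × √(1 − 0.740) = 6.700 × √0.260 ≈ 6.700 × 0.510 ≈ 3.416
Standard error of the difference = 3.416·√2 ≈ 4.831
z = 3 / 4.831 ≈ 0.621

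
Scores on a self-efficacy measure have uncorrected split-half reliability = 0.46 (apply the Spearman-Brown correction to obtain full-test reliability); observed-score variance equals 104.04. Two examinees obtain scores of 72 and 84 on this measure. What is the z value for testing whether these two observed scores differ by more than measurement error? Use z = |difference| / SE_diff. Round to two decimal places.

σ = 104.04^(1/2) = 10.2000
Spearman-Brown: r = 2(0.46) / (1 + 0.46) = 0.9200 / 1.4600 ≃ 0.6301
SEM = 10.2000 × √(1 − 0.6301) = 10.2000 × √0.3699 ≃ 10.2000 × 0.6082 ≃ 6.2033
SE_diff = √2 × SEM ≃ 8.7727
z = |72 − 84| / 8.7727 = 12 / 8.7727 ≃ 1.3679

1.37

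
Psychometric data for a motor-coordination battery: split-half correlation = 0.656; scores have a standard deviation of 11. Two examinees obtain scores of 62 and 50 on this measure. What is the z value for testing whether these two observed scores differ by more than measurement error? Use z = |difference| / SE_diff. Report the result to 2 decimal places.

Full-length reliability (Spearman-Brown) = 2(0.656)/(1+0.656) ≈ 0.79227
SEM = 11.00000 × √(1 − 0.79227) = 11.00000 × √0.20773 ≈ 11.00000 × 0.45577 ≈ 5.01351
Standard error of the difference = 5.01351·√2 ≈ 7.09017
z = |62 − 50| / 7.09017 = 12 / 7.09017 ≈ 1.69248

1.69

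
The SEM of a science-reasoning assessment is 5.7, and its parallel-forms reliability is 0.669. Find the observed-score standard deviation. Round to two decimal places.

σ = SEM·(1 − r)^(−1/2) ≃ 5.7*1.73814 ≃ 9.90743

9.91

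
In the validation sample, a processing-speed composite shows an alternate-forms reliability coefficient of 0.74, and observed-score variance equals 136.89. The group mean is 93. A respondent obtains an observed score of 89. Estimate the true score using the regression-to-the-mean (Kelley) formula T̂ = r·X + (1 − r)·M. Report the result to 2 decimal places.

90.04

T̂ = 0.740(89) + 0.260(93) ≈ 90.040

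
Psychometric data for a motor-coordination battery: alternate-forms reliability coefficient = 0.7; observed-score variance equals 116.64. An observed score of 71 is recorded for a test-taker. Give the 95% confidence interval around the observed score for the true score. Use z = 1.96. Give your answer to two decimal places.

[59.41, 82.59]

σ = 116.64^(1/2) = 10.80000
The standard error of measurement is 10.80000*√(1 − 0.70000) ≈ 10.80000*0.54772 ≈ 5.91540.
Margin = 1.96 * 5.91540 ≈ 11.59419
Interval: (59.40581, 82.59419)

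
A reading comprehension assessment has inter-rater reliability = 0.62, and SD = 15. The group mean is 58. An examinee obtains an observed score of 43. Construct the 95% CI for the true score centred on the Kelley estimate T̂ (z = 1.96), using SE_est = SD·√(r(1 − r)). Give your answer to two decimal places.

[34.43, 62.97]

Estimated true score = 0.6200×43 + (1 − 0.6200)×58 ≈ 48.7000
SE_est = SD × √(r(1 − r)) = 15.0000 × √0.2356 ≈ 15.0000 × 0.4854 ≈ 7.2808
95% CI: 48.7000 ± 14.2704 ≈ (34.4296, 62.9704)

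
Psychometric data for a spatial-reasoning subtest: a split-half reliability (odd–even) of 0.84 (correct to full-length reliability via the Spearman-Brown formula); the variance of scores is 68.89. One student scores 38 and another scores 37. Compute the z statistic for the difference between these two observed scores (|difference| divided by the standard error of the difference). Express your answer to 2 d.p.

0.29

σ = 68.89^(1/2) = 8.3000
r_full = 2·0.84 / (1 + 0.84) ≈ 0.9130
SEM = 8.3000 * √(1 − 0.9130) = 8.3000 * √0.0870 ≈ 8.3000 * 0.2949 ≈ 2.4475
SE_diff = √2 * SEM ≈ 3.4613
z = 1 / 3.4613 ≈ 0.2889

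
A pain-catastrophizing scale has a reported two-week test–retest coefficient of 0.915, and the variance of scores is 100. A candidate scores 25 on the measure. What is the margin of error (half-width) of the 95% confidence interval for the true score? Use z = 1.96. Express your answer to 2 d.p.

5.71

SD = √100 ≈ 10.000
SEM = 10.000 · √(1 − 0.915) = 10.000 · √0.085 ≈ 10.000 · 0.292 ≈ 2.915
Half-width = 1.96·2.915 ≈ 5.714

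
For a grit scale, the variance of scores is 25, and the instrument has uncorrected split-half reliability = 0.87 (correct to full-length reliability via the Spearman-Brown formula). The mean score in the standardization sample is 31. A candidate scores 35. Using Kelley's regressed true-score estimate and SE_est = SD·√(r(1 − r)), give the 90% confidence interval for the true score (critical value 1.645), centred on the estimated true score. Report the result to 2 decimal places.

[32.63, 36.81]

σ = 25^(1/2) = 5.0000
Full-length reliability (Spearman-Brown) = 2(0.87)/(1+0.87) ≃ 0.9305
T̂ = 0.9305(35) + 0.0695(31) ≃ 34.7219
SE_est = SD · √(r(1 − r)) = 5.0000 · √0.0647 ≃ 5.0000 · 0.2543 ≃ 1.2717
CI = 34.7219 ± 1.645 · 1.2717 → [32.6300, 36.8138]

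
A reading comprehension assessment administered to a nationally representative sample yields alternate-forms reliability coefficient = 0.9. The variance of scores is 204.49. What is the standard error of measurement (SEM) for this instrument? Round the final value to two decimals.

4.52

SD = √204.49 = 14.3000
The standard error of measurement is 14.3000×√(1 − 0.9000) ≈ 14.3000×0.3162 ≈ 4.5221.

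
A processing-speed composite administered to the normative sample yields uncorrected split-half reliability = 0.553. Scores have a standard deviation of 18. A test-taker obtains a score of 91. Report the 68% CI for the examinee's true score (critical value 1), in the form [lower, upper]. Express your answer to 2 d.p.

[81.34, 100.66]

r_full = 2·0.553 / (1 + 0.553) ≈ 0.7122
The standard error of measurement is 18.0000*√(1 − 0.7122) ≈ 18.0000*0.5365 ≈ 9.6570.
Margin = 1 * 9.6570 ≈ 9.6570
Interval: (81.3430, 100.6570)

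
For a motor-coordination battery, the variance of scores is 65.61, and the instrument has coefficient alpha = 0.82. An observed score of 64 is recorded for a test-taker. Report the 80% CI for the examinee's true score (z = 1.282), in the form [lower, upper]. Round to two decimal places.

σ = 65.61^(1/2) = 8.10000
SEM = 8.10000 * √(1 − 0.82000) = 8.10000 * √0.18000 ≈ 8.10000 * 0.42426 ≈ 3.43654
1.282 * SEM ≈ 4.40564
Interval: (59.59436, 68.40564)

[59.59, 68.41]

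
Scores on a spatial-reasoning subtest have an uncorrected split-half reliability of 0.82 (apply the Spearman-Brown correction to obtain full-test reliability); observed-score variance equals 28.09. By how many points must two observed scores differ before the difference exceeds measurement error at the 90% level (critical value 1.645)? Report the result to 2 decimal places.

3.88

SD = √28.09 = 5.30000
r_full = 2·0.82 / (1 + 0.82) ≈ 0.90110
The standard error of measurement is 5.30000*√(1 − 0.90110) ≈ 5.30000*0.31449 ≈ 1.66677.
SE_diff = SEM * √2 ≈ 1.66677 * 1.41421 ≈ 2.35717
Smallest detectable difference = 1.645*2.35717 ≈ 3.87755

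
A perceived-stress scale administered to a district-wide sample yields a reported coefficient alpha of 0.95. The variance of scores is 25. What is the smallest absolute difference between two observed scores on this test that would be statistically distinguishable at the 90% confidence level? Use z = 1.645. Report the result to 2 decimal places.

σ = 25^(1/2) = 5.0000
SEM = 5.0000*√(1 − 0.9500) ≈ 1.1180
SE_diff = √2 * SEM ≈ 1.5811
Smallest detectable difference = 1.645*1.5811 ≈ 2.6010

2.60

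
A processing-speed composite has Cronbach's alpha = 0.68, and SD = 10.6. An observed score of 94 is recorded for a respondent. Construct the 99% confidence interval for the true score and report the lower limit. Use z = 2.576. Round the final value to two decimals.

78.55

The standard error of measurement is 10.600·√(1 − 0.680) ≈ 10.600·0.566 ≈ 5.996.
Half-width = 2.576·5.996 ≈ 15.446
Lower bound: 94 − 15.446 = 78.554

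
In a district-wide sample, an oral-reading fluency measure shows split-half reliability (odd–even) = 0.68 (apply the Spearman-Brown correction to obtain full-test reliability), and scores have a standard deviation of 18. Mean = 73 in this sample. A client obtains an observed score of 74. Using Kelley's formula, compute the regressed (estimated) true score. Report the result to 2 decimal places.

Full-length reliability (Spearman-Brown) = 2(0.68)/(1+0.68) ≈ 0.8095
Estimated true score = 0.8095·74 + (1 − 0.8095)·73 ≈ 73.8095

73.81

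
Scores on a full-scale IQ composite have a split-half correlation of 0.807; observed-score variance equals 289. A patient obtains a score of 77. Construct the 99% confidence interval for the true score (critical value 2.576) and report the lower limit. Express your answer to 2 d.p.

σ = 289^(1/2) = 17.0000
Full-length reliability (Spearman-Brown) = 2(0.807)/(1+0.807) ≈ 0.8932
SEM = 17.0000 · √(1 − 0.8932) = 17.0000 · √0.1068 ≈ 17.0000 · 0.3268 ≈ 5.5558
Half-width = 2.576·5.5558 ≈ 14.3118
Lower limit = 77 − 14.3118 ≈ 62.6882

62.69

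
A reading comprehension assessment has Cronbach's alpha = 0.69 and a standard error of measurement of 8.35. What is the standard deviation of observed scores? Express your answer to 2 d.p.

15.00

SD = SEM / √(1 − r) = 8.35 / √0.310 ≈ 8.35 / 0.557 ≈ 14.997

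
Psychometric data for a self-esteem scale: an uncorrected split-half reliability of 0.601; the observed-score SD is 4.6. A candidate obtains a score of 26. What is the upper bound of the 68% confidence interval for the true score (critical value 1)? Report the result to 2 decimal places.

28.30

Spearman-Brown: r = 2(0.601) / (1 + 0.601) = 1.202 / 1.601 ≈ 0.751
SEM = 4.600 · √(1 − 0.751) = 4.600 · √0.249 ≈ 4.600 · 0.499 ≈ 2.296
Half-width = 1·2.296 ≈ 2.296
Upper limit = 26 + 2.296 ≈ 28.296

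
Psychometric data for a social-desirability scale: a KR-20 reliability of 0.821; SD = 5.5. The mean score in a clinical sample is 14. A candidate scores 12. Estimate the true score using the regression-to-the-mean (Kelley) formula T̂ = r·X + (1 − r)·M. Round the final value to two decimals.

12.36

T̂ = r·X + (1 − r)·M = 0.821×12 + 0.179×14 = 9.852 + 2.506 ≃ 12.358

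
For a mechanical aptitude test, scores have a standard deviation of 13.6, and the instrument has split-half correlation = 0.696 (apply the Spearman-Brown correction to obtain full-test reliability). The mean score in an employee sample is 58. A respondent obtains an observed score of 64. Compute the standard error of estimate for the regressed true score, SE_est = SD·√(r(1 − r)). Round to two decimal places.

r_full = 2·0.696 / (1 + 0.696) ≈ 0.821
SE_est = SD · √(r(1 − r)) = 13.600 · √0.147 ≈ 13.600 · 0.384 ≈ 5.216

5.22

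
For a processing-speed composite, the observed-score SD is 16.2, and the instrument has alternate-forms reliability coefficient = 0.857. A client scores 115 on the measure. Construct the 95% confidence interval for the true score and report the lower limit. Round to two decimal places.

SEM = 16.200*√(1 − 0.857) ≈ 6.126
Margin = 1.96 * 6.126 ≈ 12.007
Lower limit = 115 − 12.007 ≈ 102.993

102.99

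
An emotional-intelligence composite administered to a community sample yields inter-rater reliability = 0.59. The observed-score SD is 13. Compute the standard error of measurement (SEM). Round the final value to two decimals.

The standard error of measurement is 13.0000×√(1 − 0.5900) ≃ 13.0000×0.6403 ≃ 8.3241.

8.32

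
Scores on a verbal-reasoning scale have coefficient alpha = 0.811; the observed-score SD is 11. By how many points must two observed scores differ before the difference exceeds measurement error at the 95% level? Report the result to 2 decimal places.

13.26

SEM = 11.00000×√(1 − 0.81100) ≈ 4.78215
Standard error of the difference = 4.78215·√2 ≈ 6.76299
Minimum reliable difference = 1.96 × SE_diff ≈ 1.96 × 6.76299 ≈ 13.25546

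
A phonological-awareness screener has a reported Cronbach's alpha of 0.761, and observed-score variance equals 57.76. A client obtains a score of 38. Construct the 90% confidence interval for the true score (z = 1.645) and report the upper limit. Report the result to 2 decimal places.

SD = √57.76 ≈ 7.6000
SEM = 7.6000×√(1 − 0.7610) ≈ 3.7155
Margin = 1.645 × 3.7155 ≈ 6.1119
Upper limit = 38 + 6.1119 ≈ 44.1119

44.11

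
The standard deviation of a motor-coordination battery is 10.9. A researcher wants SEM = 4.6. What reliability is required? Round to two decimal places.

Required reliability = 1 − (SEM/SD)² = 1 − 0.17810 ≈ 0.82190

0.82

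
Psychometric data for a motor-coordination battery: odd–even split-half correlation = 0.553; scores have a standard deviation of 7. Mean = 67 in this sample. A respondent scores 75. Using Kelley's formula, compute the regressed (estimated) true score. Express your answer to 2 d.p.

72.70

r_full = 2·0.553 / (1 + 0.553) ≈ 0.712
T̂ = 0.712(75) + 0.288(67) ≈ 72.697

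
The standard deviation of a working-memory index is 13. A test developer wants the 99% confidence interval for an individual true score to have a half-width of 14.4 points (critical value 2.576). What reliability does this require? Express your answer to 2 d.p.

0.82

SEM needed = half-width / z = 14.4/2.576 ≃ 5.590
Required reliability = 1 − (SEM/SD)² = 1 − 0.185 ≃ 0.815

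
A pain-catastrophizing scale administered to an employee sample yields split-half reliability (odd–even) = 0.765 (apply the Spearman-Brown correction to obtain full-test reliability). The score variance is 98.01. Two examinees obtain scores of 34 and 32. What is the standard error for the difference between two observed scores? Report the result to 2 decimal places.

σ = 98.01^(1/2) = 9.9000
Full-length reliability (Spearman-Brown) = 2(0.765)/(1+0.765) ≈ 0.8669
SEM = 9.9000 · √(1 − 0.8669) = 9.9000 · √0.1331 ≈ 9.9000 · 0.3649 ≈ 3.6124
SE_diff = SEM · √2 ≈ 3.6124 · 1.4142 ≈ 5.1087

5.11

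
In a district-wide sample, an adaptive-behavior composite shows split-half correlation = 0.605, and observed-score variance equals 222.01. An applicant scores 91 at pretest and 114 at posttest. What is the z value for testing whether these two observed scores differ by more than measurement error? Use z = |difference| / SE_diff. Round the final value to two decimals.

SD = √222.01 ≈ 14.9000
r_full = 2·0.605 / (1 + 0.605) ≈ 0.7539
SEM = 14.9000·√(1 − 0.7539) ≈ 7.3918
SE_diff = SEM · √2 ≈ 7.3918 · 1.4142 ≈ 10.4535
z = |91 − 114| / 10.4535 = 23 / 10.4535 ≈ 2.2002

2.20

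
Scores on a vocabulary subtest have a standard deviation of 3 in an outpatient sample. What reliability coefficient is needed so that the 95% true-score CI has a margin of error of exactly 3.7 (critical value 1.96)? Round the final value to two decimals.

0.60

Required SEM = 3.7 / 1.96 ≈ 1.888
r = 1 − (SEM / SD)² = 1 − (1.888 / 3)² ≈ 1 − 0.396 ≈ 0.604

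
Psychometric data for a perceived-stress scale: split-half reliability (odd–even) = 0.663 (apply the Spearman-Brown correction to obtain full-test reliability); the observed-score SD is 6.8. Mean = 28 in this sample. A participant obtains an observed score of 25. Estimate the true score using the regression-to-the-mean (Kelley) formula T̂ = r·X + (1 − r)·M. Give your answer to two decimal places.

Spearman-Brown: r = 2(0.663) / (1 + 0.663) = 1.3260 / 1.6630 ≈ 0.7974
T̂ = 0.7974(25) + 0.2026(28) ≈ 25.6079

25.61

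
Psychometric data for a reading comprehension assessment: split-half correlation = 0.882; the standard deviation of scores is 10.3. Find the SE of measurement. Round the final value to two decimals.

2.58

Spearman-Brown: r = 2(0.882) / (1 + 0.882) = 1.7640 / 1.8820 ≈ 0.9373
SEM = 10.3000 * √(1 − 0.9373) = 10.3000 * √0.0627 ≈ 10.3000 * 0.2504 ≈ 2.5791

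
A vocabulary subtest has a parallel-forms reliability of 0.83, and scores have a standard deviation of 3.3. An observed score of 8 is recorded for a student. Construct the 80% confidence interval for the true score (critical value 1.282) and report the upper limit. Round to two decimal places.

9.74

SEM = 3.300 × √(1 − 0.830) = 3.300 × √0.170 ≈ 3.300 × 0.412 ≈ 1.361
Margin = 1.282 × 1.361 ≈ 1.744
Upper limit = 8 + 1.744 ≈ 9.744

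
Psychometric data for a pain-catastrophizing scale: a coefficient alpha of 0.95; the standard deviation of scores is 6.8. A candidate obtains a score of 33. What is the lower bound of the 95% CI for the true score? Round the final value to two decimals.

SEM = 6.8000·√(1 − 0.9500) ≈ 1.5205
Half-width = 1.96·1.5205 ≈ 2.9802
Lower limit = 33 − 2.9802 ≈ 30.0198

30.02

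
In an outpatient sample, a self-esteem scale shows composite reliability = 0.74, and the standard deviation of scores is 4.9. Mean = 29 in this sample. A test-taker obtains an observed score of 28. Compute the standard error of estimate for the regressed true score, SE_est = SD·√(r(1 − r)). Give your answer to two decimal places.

2.15

SE_est = 4.900×√(0.740×0.260) ≈ 2.149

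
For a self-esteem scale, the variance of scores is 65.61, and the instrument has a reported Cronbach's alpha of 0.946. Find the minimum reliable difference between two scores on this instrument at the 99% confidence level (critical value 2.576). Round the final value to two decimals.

SD = √65.61 = 8.100
SEM = 8.100 × √(1 − 0.946) = 8.100 × √0.054 ≈ 8.100 × 0.232 ≈ 1.882
SE_diff = SEM × √2 ≈ 1.882 × 1.414 ≈ 2.662
Minimum reliable difference = 2.576 × SE_diff ≈ 2.576 × 2.662 ≈ 6.857

6.86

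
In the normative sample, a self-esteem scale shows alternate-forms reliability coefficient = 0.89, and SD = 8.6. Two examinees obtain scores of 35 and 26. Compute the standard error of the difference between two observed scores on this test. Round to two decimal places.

SEM = 8.60000×√(1 − 0.89000) ≃ 2.85230
SE_diff = √2 × SEM ≃ 4.03376

4.03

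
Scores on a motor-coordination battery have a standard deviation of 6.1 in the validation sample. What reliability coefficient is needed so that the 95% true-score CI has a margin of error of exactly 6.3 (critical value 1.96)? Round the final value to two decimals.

Required SEM = 6.3 / 1.96 ≈ 3.2143
r = 1 − (3.2143/6.1)² ≈ 1 − 0.2777 ≈ 0.7223

0.72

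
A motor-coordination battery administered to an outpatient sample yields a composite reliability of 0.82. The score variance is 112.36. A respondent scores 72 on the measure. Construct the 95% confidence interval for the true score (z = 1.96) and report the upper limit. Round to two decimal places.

SD = √112.36 = 10.6000
SEM = 10.6000 × √(1 − 0.8200) = 10.6000 × √0.1800 ≈ 10.6000 × 0.4243 ≈ 4.4972
Margin = 1.96 × 4.4972 ≈ 8.8145
Upper bound: 72 + 8.8145 = 80.8145

80.81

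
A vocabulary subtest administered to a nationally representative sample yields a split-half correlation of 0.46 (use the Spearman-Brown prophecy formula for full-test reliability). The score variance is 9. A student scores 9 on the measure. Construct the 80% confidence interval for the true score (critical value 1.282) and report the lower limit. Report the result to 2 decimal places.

SD = √9 ≈ 3.0000
Full-length reliability (Spearman-Brown) = 2(0.46)/(1+0.46) ≈ 0.6301
SEM = 3.0000 × √(1 − 0.6301) = 3.0000 × √0.3699 ≈ 3.0000 × 0.6082 ≈ 1.8245
Margin = 1.282 × 1.8245 ≈ 2.3390
Lower limit = 9 − 2.3390 ≈ 6.6610

6.66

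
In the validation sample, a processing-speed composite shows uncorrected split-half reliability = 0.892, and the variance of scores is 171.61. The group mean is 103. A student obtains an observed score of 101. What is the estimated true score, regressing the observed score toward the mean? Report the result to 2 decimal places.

r_full = 2·0.892 / (1 + 0.892) ≈ 0.94292
Estimated true score = 0.94292·101 + (1 − 0.94292)·103 ≈ 101.11416

101.11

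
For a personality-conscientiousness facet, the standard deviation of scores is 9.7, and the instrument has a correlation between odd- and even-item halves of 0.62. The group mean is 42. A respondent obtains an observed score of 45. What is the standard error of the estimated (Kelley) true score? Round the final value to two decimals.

4.11

Full-length reliability (Spearman-Brown) = 2(0.62)/(1+0.62) ≈ 0.765
SE_est = SD · √(r(1 − r)) = 9.700 · √0.180 ≈ 9.700 · 0.424 ≈ 4.110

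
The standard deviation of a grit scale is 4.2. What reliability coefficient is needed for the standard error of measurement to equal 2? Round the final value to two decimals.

r = 1 − (2.00000/4.2)² ≈ 1 − 0.22676 ≈ 0.77324

0.77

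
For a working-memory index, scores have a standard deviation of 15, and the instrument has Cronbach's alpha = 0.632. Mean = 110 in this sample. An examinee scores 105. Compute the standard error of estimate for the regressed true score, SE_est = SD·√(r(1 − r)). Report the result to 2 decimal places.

SE_est = SD · √(r(1 − r)) = 15.0000 · √0.2326 ≈ 15.0000 · 0.4823 ≈ 7.2339

7.23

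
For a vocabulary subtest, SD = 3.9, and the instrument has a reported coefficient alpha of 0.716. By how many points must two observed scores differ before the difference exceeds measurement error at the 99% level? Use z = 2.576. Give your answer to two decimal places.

7.57

SEM = 3.9000·√(1 − 0.7160) ≈ 2.0784
SE_diff = SEM · √2 ≈ 2.0784 · 1.4142 ≈ 2.9393
Minimum reliable difference = 2.576 · SE_diff ≈ 2.576 · 2.9393 ≈ 7.5715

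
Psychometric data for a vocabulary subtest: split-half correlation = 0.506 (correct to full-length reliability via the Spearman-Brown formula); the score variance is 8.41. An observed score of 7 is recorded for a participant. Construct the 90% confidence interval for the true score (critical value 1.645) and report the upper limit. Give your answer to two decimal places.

9.73

SD = √8.41 ≈ 2.900
r_full = 2·0.506 / (1 + 0.506) ≈ 0.672
SEM = 2.900*√(1 − 0.672) ≈ 1.661
Margin = 1.645 * 1.661 ≈ 2.732
Upper limit = 7 + 2.732 ≈ 9.732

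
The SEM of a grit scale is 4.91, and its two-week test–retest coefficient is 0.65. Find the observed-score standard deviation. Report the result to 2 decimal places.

σ = SEM·(1 − r)^(−1/2) ≈ 4.91×1.6903 ≈ 8.2994

8.30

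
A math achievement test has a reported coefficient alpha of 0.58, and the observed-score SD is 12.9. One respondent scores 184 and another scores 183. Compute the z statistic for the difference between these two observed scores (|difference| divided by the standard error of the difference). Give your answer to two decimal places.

0.08

The standard error of measurement is 12.9000·√(1 − 0.5800) ≈ 12.9000·0.6481 ≈ 8.3602.
SE_diff = √2 · SEM ≈ 11.8230
z = |184 − 183| / 11.8230 = 1 / 11.8230 ≈ 0.0846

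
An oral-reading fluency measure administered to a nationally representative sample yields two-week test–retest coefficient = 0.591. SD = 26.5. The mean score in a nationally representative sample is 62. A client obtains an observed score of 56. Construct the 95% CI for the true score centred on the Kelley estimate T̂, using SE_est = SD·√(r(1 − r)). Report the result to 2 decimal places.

Estimated true score = 0.59100*56 + (1 − 0.59100)*62 ≈ 58.45400
SE_est = 26.50000*√(0.59100*0.40900) ≈ 13.02871
CI = 58.45400 ± 1.96 * 13.02871 → [32.91774, 83.99026]

[32.92, 83.99]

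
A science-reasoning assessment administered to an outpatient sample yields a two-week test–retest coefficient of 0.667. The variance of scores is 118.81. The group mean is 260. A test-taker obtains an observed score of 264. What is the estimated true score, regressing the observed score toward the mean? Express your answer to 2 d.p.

T̂ = 0.667(264) + 0.333(260) ≈ 262.668

262.67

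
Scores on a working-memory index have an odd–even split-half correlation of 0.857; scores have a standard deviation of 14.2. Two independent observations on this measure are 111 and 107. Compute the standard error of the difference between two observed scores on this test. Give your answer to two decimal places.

Spearman-Brown: r = 2(0.857) / (1 + 0.857) = 1.714 / 1.857 ≃ 0.923
SEM = 14.200×√(1 − 0.923) ≃ 3.940
Standard error of the difference = 3.940·√2 ≃ 5.573

5.57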